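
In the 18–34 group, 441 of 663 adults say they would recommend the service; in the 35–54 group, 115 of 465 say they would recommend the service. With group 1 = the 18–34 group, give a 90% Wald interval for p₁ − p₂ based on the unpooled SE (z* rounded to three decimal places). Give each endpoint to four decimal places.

p̂₁ = 441/663 = 0.66516, p̂₂ = 115/465 = 0.24731; p̂₁ − p̂₂ = 0.41785.
Unpooled SE = √(p̂₁(1−p̂₁)/n₁ + p̂₂(1−p̂₂)/n₂) = √(0.000335932 + 0.000400320) = 0.027134.
z* = 1.645 at the 90% level. Margin = 1.645·0.027134 = 0.04464.
Interval: 0.41785 ± 0.04464 → (0.3732, 0.4625).

(0.3732, 0.4625)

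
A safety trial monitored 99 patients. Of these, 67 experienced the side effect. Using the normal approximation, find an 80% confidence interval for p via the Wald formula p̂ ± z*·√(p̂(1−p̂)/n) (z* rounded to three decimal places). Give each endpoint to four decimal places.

p̂ = 67/99 = 0.67677.
SE(p̂) = √(0.67677·0.32323/99) = 0.047007.
The 80% critical value is z* = 1.282.
Margin = 1.282·0.047007 = 0.06026.
So the interval runs from 0.6165 to 0.7370.

(0.6165, 0.7370)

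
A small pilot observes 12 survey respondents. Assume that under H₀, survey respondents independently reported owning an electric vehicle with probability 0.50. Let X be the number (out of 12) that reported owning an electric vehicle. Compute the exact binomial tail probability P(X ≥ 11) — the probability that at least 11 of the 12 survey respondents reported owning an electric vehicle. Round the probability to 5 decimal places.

X is binomial with n = 12 and p = 0.50.
P(X ≥ 11) = C(12,11)·0.50^11·0.50^1 + C(12,12)·0.50^12·0.50^0.
= 0.002930 + 0.000244 = 0.00317.

P = 0.00317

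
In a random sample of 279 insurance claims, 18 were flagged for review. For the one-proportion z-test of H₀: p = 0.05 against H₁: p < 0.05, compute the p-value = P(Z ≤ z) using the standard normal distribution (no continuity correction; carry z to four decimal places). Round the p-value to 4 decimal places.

p̂ = 18/279 = 0.06452.
Under H₀, SE = √(p₀(1−p₀)/n) = √(0.05·0.95/279) = √0.000170251 = 0.013048.
z = (p̂ − p₀)/SE = (18/279 − 0.05)/0.013048 ≈ 1.1125.
From the standard normal, P(Z ≤ z) = 0.8670.

p-value = 0.8670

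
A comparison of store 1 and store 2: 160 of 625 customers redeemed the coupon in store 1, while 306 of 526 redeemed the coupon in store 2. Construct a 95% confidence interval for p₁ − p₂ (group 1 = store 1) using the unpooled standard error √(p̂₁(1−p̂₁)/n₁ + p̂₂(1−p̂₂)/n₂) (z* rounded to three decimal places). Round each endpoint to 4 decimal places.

(-0.3800, -0.2715)

p̂₁ = 160/625 = 0.25600, p̂₂ = 306/526 = 0.58175; p̂₁ − p̂₂ = -0.32575.
Unpooled SE = √(p̂₁(1−p̂₁)/n₁ + p̂₂(1−p̂₂)/n₂) = √(0.000304742 + 0.000462580) = 0.027701.
For 95% confidence, z* = 1.960. Margin of error = 0.05429.
Interval: -0.32575 ± 0.05429 → (-0.3800, -0.2715).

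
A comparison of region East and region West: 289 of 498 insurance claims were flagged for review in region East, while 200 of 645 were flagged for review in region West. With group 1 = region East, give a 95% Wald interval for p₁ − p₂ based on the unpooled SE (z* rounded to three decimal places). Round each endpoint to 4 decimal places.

(0.2141, 0.3264)

p̂₁ = 0.58032, p̂₂ = 0.31008, so the observed difference is 0.27024.
Unpooled SE = √(p̂₁(1−p̂₁)/n₁ + p̂₂(1−p̂₂)/n₂) = √(0.000489053 + 0.000331674) = 0.028648.
z* = 1.960 at the 95% level. Margin = 1.960·0.028648 = 0.05615.
So the interval runs from 0.2141 to 0.3264.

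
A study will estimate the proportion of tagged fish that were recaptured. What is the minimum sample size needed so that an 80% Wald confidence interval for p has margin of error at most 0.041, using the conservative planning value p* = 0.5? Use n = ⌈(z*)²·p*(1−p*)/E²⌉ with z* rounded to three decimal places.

n = 245

For 80% confidence, z* = 1.282.
p*(1−p*) = 0.50·0.50 = 0.2500.
(z*)²·p*(1−p*)/E² = 1.643524·0.2500/0.001681 = 244.427.
⌈244.427⌉ = 245.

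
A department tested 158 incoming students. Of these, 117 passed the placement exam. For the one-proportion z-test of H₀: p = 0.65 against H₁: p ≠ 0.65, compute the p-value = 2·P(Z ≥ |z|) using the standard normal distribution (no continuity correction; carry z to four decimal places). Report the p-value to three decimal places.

p-value = 0.017

Sample proportion p̂ = 117/158 = 0.74051.
SE₀ = √(0.65·0.35/158) = 0.037946.
Test statistic (full precision, shown to 4 dp): z = (117/158 − 0.65)/SE₀ ≈ 2.3852.
From the standard normal, 2·P(Z ≥ |z|) = 0.017.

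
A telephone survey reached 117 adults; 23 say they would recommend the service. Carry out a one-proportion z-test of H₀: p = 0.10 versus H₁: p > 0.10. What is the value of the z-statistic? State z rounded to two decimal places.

With x = 23 successes in n = 117, p̂ = 0.19658.
SE₀ = √(0.10·0.90/117) = 0.027735.
z = (0.19658 − 0.10)/0.027735 = 0.09658/0.027735 = 3.48.

z = 3.48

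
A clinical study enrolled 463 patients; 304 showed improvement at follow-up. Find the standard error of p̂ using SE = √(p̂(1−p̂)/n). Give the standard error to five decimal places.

SE = 0.02207

Sample proportion p̂ = 304/463 = 0.65659.
p̂(1−p̂) = 0.65659·0.34341 = 0.225480.
SE = √(0.225480/463) = √0.000486998 = 0.02207.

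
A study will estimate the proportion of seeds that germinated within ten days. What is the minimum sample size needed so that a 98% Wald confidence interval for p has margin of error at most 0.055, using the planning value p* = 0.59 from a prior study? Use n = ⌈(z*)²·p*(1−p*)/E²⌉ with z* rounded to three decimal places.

n = 433

z* = 2.326 at the 98% level.
p*(1−p*) = 0.2419.
(z*)²·p*(1−p*)/E² = 5.410276·0.2419/0.003025 = 432.643.
Rounding up, n = 433.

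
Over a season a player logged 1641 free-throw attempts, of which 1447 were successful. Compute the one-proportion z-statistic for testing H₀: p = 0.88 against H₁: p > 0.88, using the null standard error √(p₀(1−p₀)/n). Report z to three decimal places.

z = 0.222

Sample proportion p̂ = 1447/1641 = 0.88178.
Under H₀, SE = √(p₀(1−p₀)/n) = √(0.88·0.12/1641) = √0.000064351 = 0.008022.
z = (0.88178 − 0.88)/0.008022 = 0.00178/0.008022 = 0.222.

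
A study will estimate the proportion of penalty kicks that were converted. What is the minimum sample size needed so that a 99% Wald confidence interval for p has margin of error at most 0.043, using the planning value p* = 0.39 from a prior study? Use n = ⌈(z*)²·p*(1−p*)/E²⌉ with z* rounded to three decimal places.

For 99% confidence, z* = 2.576.
p*(1−p*) = 0.2379.
Required n before rounding: 6.635776 × 0.2379 / 0.043² = 853.786.
⌈853.786⌉ = 854.

n = 854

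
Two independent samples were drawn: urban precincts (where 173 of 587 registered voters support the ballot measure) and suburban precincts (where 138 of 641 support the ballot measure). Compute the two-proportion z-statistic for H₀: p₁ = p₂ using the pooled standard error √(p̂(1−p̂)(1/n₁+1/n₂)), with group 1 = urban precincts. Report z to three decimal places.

Sample proportions: p̂₁ = 173/587 = 0.29472 and p̂₂ = 138/641 = 0.21529.
Pooled p̂ = (173+138)/(587+641) = 311/1228 = 0.25326.
SE = √[p̂(1−p̂)(1/n₁+1/n₂)] = √[0.25326·0.74674·(1/587+1/641)] ≈ 0.024844.
z = 0.07943/0.024844 = 3.197.

z = 3.197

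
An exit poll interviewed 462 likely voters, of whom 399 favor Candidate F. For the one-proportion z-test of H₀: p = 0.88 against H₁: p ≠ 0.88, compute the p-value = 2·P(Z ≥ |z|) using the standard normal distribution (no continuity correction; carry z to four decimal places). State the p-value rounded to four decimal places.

p-value = 0.2791

The sample proportion is 399/462 = 0.86364.
Under H₀, SE = √(p₀(1−p₀)/n) = √(0.88·0.12/462) = √0.000228571 = 0.015119.
Test statistic (full precision, shown to 4 dp): z = (399/462 − 0.88)/SE₀ ≈ -1.0824.
From the standard normal, 2·P(Z ≥ |z|) = 0.2791.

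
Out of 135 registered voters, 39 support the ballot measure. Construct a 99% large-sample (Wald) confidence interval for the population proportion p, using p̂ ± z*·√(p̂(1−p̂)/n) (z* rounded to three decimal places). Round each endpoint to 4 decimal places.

(0.1884, 0.3894)

With x = 39 successes in n = 135, p̂ = 0.28889.
SE(p̂) = √(0.28889·0.71111/135) = 0.039009.
For 99% confidence, z* = 2.576.
Margin of error: 2.576 × 0.039009 = 0.10049.
So the interval runs from 0.1884 to 0.3894.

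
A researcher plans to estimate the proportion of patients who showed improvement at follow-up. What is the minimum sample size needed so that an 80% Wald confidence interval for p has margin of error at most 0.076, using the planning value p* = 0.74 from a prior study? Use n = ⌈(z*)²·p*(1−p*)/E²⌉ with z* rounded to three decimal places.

n = 55

The 80% critical value is z* = 1.282.
p*(1−p*) = 0.1924.
(z*)²·p*(1−p*)/E² = 1.643524·0.1924/0.005776 = 54.746.
⌈54.746⌉ = 55.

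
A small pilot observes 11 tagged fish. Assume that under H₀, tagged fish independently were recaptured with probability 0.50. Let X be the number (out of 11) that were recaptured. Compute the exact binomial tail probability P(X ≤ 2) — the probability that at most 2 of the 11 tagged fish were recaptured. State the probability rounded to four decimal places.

X is binomial with n = 11 and p = 0.50.
P(X ≤ 2) = C(11,0)·0.50^0·0.50^11 + C(11,1)·0.50^1·0.50^10 + C(11,2)·0.50^2·0.50^9.
= 0.000488 + 0.005371 + 0.026855 = 0.0327.

P = 0.0327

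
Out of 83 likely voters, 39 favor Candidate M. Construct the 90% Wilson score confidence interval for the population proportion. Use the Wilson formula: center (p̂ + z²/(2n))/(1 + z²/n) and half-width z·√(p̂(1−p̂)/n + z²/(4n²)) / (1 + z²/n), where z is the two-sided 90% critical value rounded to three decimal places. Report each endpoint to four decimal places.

p̂ = 39/83 = 0.46988; z = 1.645, so z² = 2.706025.
1 + z²/n = 1.032603.
Adjusted center: (0.46988 + z²/(2n))/1.032603 = 0.47083.
Radicand: p̂(1−p̂)/n + z²/(4n²) = 0.003001118 + 0.000098201 = 0.003099319.
Half-width = 1.645·√0.003099319/1.032603 = 0.08869.
So the interval runs from 0.3821 to 0.5595.

(0.3821, 0.5595)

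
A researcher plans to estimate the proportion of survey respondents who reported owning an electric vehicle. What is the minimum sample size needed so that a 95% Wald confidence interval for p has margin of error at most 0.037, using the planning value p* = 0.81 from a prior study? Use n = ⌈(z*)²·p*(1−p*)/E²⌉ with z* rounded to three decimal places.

n = 432

For 95% confidence, z* = 1.960.
p*(1−p*) = 0.1539.
(z*)²·p*(1−p*)/E² = 3.841600·0.1539/0.001369 = 431.864.
⌈431.864⌉ = 432.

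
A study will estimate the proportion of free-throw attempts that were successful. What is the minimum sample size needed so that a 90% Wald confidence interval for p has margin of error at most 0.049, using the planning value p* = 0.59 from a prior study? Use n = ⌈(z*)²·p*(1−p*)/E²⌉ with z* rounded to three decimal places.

n = 273

z* = 1.645 at the 90% level.
p*(1−p*) = 0.2419.
(z*)²·p*(1−p*)/E² = 2.706025·0.2419/0.002401 = 272.631.
Rounding up, n = 273.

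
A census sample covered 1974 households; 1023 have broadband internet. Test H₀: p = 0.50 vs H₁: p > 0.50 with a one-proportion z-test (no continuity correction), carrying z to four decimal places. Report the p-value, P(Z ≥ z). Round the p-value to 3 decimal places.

The sample proportion is 1023/1974 = 0.51824.
Under H₀, SE = √(p₀(1−p₀)/n) = √(0.50·0.50/1974) = √0.000126646 = 0.011254.
z = (p̂ − p₀)/SE = (1023/1974 − 0.50)/0.011254 ≈ 1.6205.
p-value = P(Z ≥ z) with z = 1.6205 → 0.053.

p-value = 0.053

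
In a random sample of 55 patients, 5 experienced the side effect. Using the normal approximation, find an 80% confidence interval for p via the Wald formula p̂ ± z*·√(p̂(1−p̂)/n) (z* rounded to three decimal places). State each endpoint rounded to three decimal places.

With x = 5 successes in n = 55, p̂ = 0.09091.
SE(p̂) = √(0.09091·0.90909/55) = 0.038764.
z* = 1.282 at the 80% level.
Margin of error: 1.282 × 0.038764 = 0.04970.
CI: 0.09091 ± 0.04970 = (0.041, 0.141).

(0.041, 0.141)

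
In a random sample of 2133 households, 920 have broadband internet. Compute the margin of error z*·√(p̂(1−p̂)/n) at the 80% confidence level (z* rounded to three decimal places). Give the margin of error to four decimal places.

With x = 920 successes in n = 2133, p̂ = 0.43132.
Standard error of p̂: √(0.245283/2133) = √0.000114994 = 0.010724.
The 80% critical value is z* = 1.282.
So ME = 0.0137.

ME = 0.0137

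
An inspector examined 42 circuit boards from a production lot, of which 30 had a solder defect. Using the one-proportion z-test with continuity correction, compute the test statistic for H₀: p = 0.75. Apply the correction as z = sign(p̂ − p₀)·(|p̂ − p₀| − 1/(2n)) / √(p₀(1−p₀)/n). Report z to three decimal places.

z = -0.356

p̂ = 30/42 = 0.71429. p̂ − p₀ = -0.035714.
1/(2n) = 0.011905.
Corrected numerator: |-0.035714| − 0.011905 = 0.023809.
SE₀ = √(0.75·0.25/42) = 0.066815.
z = −0.023809/0.066815 = -0.356.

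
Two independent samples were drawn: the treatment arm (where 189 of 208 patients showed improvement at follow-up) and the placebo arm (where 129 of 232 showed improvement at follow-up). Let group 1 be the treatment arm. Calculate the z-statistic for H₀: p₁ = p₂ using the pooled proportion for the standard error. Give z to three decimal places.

z = 8.249

Sample proportions: p̂₁ = 189/208 = 0.90865 and p̂₂ = 129/232 = 0.55603.
Pooling: p̂ = 318/440 = 0.72273.
SE = √[p̂(1−p̂)(1/n₁+1/n₂)] = √[0.72273·0.27727·(1/208+1/232)] ≈ 0.042746.
z = 0.35262/0.042746 = 8.249.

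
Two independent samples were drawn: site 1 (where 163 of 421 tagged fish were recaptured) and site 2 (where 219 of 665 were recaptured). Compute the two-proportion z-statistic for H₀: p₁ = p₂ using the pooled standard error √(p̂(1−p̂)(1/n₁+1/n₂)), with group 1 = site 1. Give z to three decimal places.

z = 1.945

Sample proportions: p̂₁ = 163/421 = 0.38717 and p̂₂ = 219/665 = 0.32932.
Pooled p̂ = (163+219)/(421+665) = 382/1086 = 0.35175.
SE = √[p̂(1−p̂)(1/n₁+1/n₂)] = √[0.35175·0.64825·(1/421+1/665)] ≈ 0.029741.
z = 0.05785/0.029741 = 1.945.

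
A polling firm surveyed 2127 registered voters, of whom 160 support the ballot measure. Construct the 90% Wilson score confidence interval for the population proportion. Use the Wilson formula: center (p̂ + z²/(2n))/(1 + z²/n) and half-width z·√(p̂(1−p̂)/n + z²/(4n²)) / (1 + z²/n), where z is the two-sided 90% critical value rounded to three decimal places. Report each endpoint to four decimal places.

Here p̂ = 160/2127 = 0.07522 and z = 1.645 (z² = 2.706025).
Denominator 1 + z²/n = 1 + 2.706025/2127 = 1.001272.
Adjusted center: (0.07522 + z²/(2n))/1.001272 = 0.07576.
Radicand: p̂(1−p̂)/n + z²/(4n²) = 0.000032706 + 0.000000150 = 0.000032856.
Half-width = z·√(radicand)/denom = 1.645·0.005732/1.001272 = 0.00942.
So the interval runs from 0.0663 to 0.0852.

(0.0663, 0.0852)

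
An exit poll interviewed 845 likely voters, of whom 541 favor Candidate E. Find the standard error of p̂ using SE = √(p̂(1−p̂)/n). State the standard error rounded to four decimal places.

SE = 0.0165

p̂ = 541/845 = 0.64024.
p̂(1−p̂) = 0.64024·0.35976 = 0.230333.
SE = √(0.230333/845) = 0.0165.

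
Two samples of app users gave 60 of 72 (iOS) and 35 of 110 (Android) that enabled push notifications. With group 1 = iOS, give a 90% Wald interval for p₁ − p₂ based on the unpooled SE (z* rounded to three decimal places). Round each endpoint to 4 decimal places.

(0.4124, 0.6179)

p̂₁ = 0.83333, p̂₂ = 0.31818, so the observed difference is 0.51515.
SE = √(0.001929012 + 0.001972201) = √0.003901213 = 0.062460.
The 90% critical value is z* = 1.645. Margin of error = 0.10275.
Interval: 0.51515 ± 0.10275 → (0.4124, 0.6179).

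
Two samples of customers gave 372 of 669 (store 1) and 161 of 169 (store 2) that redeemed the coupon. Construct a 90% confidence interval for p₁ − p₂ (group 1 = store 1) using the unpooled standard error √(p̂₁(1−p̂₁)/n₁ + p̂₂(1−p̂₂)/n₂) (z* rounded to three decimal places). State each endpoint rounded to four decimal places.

(-0.4381, -0.3551)

p̂₁ = 372/669 = 0.55605, p̂₂ = 161/169 = 0.95266; p̂₁ − p̂₂ = -0.39661.
Unpooled SE = √(p̂₁(1−p̂₁)/n₁ + p̂₂(1−p̂₂)/n₂) = √(0.000368995 + 0.000266843) = 0.025216.
z* = 1.645 at the 90% level. Margin of error = 0.04148.
CI: -0.39661 ± 0.04148 = (-0.4381, -0.3551).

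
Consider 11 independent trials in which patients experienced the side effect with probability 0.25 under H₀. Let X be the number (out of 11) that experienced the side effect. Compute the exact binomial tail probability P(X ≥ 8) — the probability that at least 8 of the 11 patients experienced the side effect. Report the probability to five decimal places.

X is binomial with n = 11 and p = 0.25.
P(X ≥ 8) = C(11,8)·0.25^8·0.75^3 + C(11,9)·0.25^9·0.75^2 + C(11,10)·0.25^10·0.75^1 + C(11,11)·0.25^11·0.75^0.
= 0.001062 + 0.000118 + 0.000008 + 0.000000 = 0.00119.

P = 0.00119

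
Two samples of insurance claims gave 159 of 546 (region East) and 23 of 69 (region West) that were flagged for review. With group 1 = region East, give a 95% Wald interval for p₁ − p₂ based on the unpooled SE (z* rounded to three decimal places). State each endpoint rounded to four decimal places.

(-0.1597, 0.0755)

p̂₁ = 0.29121, p̂₂ = 0.33333, so the observed difference is -0.04212.
SE = √(0.000378033 + 0.003220612) = √0.003598645 = 0.059989.
For 95% confidence, z* = 1.960. Margin = 1.960·0.059989 = 0.11758.
So the interval runs from -0.1597 to 0.0755.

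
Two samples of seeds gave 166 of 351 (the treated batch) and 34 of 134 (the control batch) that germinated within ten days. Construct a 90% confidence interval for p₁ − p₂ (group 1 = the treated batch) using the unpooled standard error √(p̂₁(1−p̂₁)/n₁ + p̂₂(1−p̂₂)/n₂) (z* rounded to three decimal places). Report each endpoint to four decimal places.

p̂₁ = 166/351 = 0.47293, p̂₂ = 34/134 = 0.25373; p̂₁ − p̂₂ = 0.21920.
SE = √(0.000710164 + 0.001413073) = √0.002123237 = 0.046079.
z* = 1.645 at the 90% level. Margin of error = 0.07580.
CI: 0.21920 ± 0.07580 = (0.1434, 0.2950).

(0.1434, 0.2950)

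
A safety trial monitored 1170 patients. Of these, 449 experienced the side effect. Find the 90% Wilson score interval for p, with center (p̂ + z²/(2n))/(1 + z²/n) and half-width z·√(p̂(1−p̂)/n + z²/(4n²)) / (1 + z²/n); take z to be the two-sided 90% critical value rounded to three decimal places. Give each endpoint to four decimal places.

(0.3607, 0.4074)

Here p̂ = 449/1170 = 0.38376 and z = 1.645 (z² = 2.706025).
1 + z²/n = 1.002313.
Center = (0.38376 + 0.001156)/1.002313 = 0.38403.
Radicand: p̂(1−p̂)/n + z²/(4n²) = 0.000202127 + 0.000000494 = 0.000202621.
Half-width = 1.645·√0.000202621/1.002313 = 0.02336.
Interval: 0.38403 ± 0.02336 → (0.3607, 0.4074).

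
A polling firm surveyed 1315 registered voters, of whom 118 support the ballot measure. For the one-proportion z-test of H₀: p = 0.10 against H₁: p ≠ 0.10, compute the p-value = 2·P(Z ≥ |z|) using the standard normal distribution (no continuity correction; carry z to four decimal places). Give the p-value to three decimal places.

p-value = 0.215

The sample proportion is 118/1315 = 0.08973.
Null standard error: √(0.10·0.90/1315) = √0.000068441 = 0.008273.
z = (p̂ − p₀)/SE = (118/1315 − 0.10)/0.008273 ≈ -1.2409.
From the standard normal, 2·P(Z ≥ |z|) = 0.215.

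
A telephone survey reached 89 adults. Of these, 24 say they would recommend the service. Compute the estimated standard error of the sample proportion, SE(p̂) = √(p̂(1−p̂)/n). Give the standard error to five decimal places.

Sample proportion p̂ = 24/89 = 0.26966.
p̂(1−p̂) = 0.26966·0.73034 = 0.196943.
Dividing by n and taking the root: √0.002212843 = 0.04704.

SE = 0.04704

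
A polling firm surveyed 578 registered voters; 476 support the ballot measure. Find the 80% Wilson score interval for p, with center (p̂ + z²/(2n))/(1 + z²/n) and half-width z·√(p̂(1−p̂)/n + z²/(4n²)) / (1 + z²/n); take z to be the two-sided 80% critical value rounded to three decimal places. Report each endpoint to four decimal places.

Here p̂ = 476/578 = 0.82353 and z = 1.282 (z² = 1.643524).
Denominator 1 + z²/n = 1 + 1.643524/578 = 1.002843.
Adjusted center: (0.82353 + z²/(2n))/1.002843 = 0.82261.
Radicand: p̂(1−p̂)/n + z²/(4n²) = 0.000251434 + 0.000001230 = 0.000252664.
Half-width = 1.282·√0.000252664/1.002843 = 0.02032.
Interval: 0.82261 ± 0.02032 → (0.8023, 0.8429).

(0.8023, 0.8429)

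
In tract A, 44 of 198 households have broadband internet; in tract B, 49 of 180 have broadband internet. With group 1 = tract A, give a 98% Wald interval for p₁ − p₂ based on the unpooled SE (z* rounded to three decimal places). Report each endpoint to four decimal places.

(-0.1533, 0.0533)

p̂₁ = 0.22222, p̂₂ = 0.27222, so the observed difference is -0.05000.
SE = √(0.000872927 + 0.001100652) = √0.001973579 = 0.044425.
The 98% critical value is z* = 2.326. Margin of error = 0.10333.
CI: -0.05000 ± 0.10333 = (-0.1533, 0.0533).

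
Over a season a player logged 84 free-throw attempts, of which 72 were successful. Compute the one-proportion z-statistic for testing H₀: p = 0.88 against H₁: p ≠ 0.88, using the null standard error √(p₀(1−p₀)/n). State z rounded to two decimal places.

p̂ = 72/84 = 0.85714.
Null standard error: √(0.88·0.12/84) = √0.001257143 = 0.035456.
z = (p̂ − p₀)/SE = (0.85714 − 0.88)/0.035456 = -0.64.

z = -0.64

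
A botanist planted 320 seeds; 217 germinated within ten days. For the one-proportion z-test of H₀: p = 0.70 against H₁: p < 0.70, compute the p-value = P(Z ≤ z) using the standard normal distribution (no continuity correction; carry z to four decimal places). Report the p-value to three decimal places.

Sample proportion p̂ = 217/320 = 0.67812.
Under H₀, SE = √(p₀(1−p₀)/n) = √(0.70·0.30/320) = √0.000656250 = 0.025617.
z = (p̂ − p₀)/SE = (217/320 − 0.70)/0.025617 ≈ -0.8539.
From the standard normal, P(Z ≤ z) = 0.197.

p-value = 0.197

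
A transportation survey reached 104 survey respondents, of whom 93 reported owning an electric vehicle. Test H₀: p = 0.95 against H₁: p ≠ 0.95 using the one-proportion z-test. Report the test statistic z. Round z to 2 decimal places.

p̂ = 93/104 = 0.89423.
Under H₀, SE = √(p₀(1−p₀)/n) = √(0.95·0.05/104) = √0.000456731 = 0.021371.
Test statistic: z = -0.05577/0.021371 = -2.61.

z = -2.61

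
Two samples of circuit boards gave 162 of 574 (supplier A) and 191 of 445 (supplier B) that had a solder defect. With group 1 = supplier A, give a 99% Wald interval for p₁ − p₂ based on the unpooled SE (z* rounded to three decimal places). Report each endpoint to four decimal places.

(-0.2244, -0.0696)

p̂₁ = 162/574 = 0.28223, p̂₂ = 191/445 = 0.42921; p̂₁ − p̂₂ = -0.14698.
Unpooled SE = √(p̂₁(1−p̂₁)/n₁ + p̂₂(1−p̂₂)/n₂) = √(0.000352920 + 0.000550538) = 0.030058.
For 99% confidence, z* = 2.576. Margin of error = 0.07743.
So the interval runs from -0.2244 to -0.0696.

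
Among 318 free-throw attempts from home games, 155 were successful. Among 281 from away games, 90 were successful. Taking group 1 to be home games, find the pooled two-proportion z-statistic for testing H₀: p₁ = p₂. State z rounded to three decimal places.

z = 4.152

Sample proportions: p̂₁ = 155/318 = 0.48742 and p̂₂ = 90/281 = 0.32028.
Pooled p̂ = (155+90)/(318+281) = 245/599 = 0.40902.
Pooled SE = √[0.2417217·0.00670337] ≈ 0.040254.
z = (p̂₁ − p̂₂)/SE = (0.48742 − 0.32028)/0.040254 = 0.16714/0.040254 = 4.152.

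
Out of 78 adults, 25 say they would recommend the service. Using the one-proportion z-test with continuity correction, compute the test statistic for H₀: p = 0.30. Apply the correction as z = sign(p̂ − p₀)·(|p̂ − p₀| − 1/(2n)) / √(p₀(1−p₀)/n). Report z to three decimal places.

z = 0.272

p̂ = 25/78 = 0.32051. p̂ − p₀ = 0.020513.
1/(2n) = 0.006410.
Corrected numerator: |0.020513| − 0.006410 = 0.014103.
Null standard error: √(0.30·0.70/78) = √0.002692308 = 0.051887.
z = (+)0.014103/0.051887 = 0.272.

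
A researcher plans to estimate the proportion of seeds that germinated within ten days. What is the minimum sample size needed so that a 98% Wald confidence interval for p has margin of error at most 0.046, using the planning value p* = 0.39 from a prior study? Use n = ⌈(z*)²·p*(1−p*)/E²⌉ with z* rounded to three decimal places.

z* = 2.326 at the 98% level.
p*(1−p*) = 0.2379.
Required n before rounding: 5.410276 × 0.2379 / 0.046² = 608.273.
⌈608.273⌉ = 609.

n = 609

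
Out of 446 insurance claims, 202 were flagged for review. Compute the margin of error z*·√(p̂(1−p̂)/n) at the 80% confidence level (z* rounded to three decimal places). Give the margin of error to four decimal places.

ME = 0.0302

The sample proportion is 202/446 = 0.45291.
SE = √(p̂(1−p̂)/n) = √(0.247783/446) = 0.023570.
z* = 1.282 at the 80% level.
So ME = 0.0302.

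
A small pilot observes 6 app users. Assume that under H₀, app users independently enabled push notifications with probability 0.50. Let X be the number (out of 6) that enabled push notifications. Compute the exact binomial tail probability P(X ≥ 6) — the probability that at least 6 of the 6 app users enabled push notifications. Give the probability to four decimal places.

X ~ Binomial(n=6, p=0.50).
P(X ≥ 6) = C(6,6)·0.50^6·0.50^0.
= 0.015625 = 0.0156.

P = 0.0156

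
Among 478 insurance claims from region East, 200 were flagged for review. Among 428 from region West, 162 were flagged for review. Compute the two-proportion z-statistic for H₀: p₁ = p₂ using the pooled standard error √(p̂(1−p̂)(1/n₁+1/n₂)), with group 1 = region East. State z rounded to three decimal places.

p̂₁ = 200/478 = 0.41841, p̂₂ = 162/428 = 0.37850.
Pooled p̂ = (200+162)/(478+428) = 362/906 = 0.39956.
SE = √[p̂(1−p̂)(1/n₁+1/n₂)] = √[0.39956·0.60044·(1/478+1/428)] ≈ 0.032595.
z = 0.03991/0.032595 = 1.224.

z = 1.224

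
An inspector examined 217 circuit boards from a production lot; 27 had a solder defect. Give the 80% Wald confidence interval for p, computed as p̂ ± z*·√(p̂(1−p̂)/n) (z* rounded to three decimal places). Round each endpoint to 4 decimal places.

The sample proportion is 27/217 = 0.12442.
SE(p̂) = √(0.12442·0.87558/217) = 0.022406.
For 80% confidence, z* = 1.282.
Margin = 1.282·0.022406 = 0.02872.
So the interval runs from 0.0957 to 0.1531.

(0.0957, 0.1531)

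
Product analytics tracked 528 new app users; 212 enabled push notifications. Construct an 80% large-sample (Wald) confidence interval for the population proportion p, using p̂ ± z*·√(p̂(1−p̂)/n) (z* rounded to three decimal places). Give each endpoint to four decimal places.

Sample proportion p̂ = 212/528 = 0.40152.
Standard error of p̂: √(0.240301/528) = √0.000455115 = 0.021333.
The 80% critical value is z* = 1.282.
Margin = 1.282·0.021333 = 0.02735.
Interval: 0.40152 ± 0.02735 → (0.3742, 0.4289).

(0.3742, 0.4289)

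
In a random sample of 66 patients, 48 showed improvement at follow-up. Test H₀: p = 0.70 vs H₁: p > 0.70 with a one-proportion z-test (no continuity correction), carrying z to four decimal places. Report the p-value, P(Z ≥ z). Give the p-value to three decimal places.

With x = 48 successes in n = 66, p̂ = 0.72727.
SE₀ = √(0.70·0.30/66) = 0.056408.
Test statistic (full precision, shown to 4 dp): z = (48/66 − 0.70)/SE₀ ≈ 0.4835.
From the standard normal, P(Z ≥ z) = 0.314.

p-value = 0.314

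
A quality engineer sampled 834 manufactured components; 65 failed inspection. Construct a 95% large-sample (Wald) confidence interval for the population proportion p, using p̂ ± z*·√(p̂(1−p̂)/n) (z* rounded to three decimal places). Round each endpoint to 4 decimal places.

p̂ = 65/834 = 0.07794.
SE(p̂) = √(0.07794·0.92206/834) = 0.009283.
z* = 1.960 at the 95% level.
Margin = 1.960·0.009283 = 0.01819.
CI: 0.07794 ± 0.01819 = (0.0597, 0.0961).

(0.0597, 0.0961)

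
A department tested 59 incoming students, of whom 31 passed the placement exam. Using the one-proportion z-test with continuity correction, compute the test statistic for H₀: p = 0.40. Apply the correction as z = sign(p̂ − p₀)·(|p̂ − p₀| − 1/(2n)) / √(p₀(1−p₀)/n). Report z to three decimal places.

The sample proportion is 31/59 = 0.52542. p̂ − p₀ = 0.125424.
Continuity correction 1/(2n) = 1/118 = 0.008475.
Corrected numerator: |0.125424| − 0.008475 = 0.116949.
Null standard error: √(0.40·0.60/59) = √0.004067797 = 0.063779.
z = +0.116949/0.063779 = 1.834.

z = 1.834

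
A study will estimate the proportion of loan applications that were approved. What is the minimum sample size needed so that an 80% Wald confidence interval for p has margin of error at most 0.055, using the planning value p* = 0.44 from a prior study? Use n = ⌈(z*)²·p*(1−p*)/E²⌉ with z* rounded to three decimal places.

n = 134

For 80% confidence, z* = 1.282.
p*(1−p*) = 0.2464.
Required n before rounding: 1.643524 × 0.2464 / 0.055² = 133.873.
⌈133.873⌉ = 134.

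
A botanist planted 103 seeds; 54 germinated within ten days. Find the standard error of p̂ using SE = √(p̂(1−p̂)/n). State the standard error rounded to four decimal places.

SE = 0.0492

p̂ = 54/103 = 0.52427.
p̂(1−p̂) = 0.249411.
SE = √(0.249411/103) = √0.002421466 = 0.0492.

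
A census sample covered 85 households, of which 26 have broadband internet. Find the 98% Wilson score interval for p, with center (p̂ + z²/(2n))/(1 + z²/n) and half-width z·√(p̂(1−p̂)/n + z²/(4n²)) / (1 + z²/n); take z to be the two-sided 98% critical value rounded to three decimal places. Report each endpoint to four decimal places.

p̂ = 26/85 = 0.30588; z = 2.326, so z² = 5.410276.
1 + z²/n = 1.063650.
Adjusted center: (0.30588 + z²/(2n))/1.063650 = 0.31750.
Radicand: p̂(1−p̂)/n + z²/(4n²) = 0.002497863 + 0.000187207 = 0.002685070.
Half-width = z·√(radicand)/denom = 2.326·0.051818/1.063650 = 0.11332.
Interval: 0.31750 ± 0.11332 → (0.2042, 0.4308).

(0.2042, 0.4308)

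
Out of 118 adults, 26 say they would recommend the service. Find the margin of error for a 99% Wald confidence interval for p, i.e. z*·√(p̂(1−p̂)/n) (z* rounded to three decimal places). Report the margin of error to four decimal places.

With x = 26 successes in n = 118, p̂ = 0.22034.
Standard error of p̂: √(0.171790/118) = √0.001455845 = 0.038156.
For 99% confidence, z* = 2.576.
So ME = 0.0983.

ME = 0.0983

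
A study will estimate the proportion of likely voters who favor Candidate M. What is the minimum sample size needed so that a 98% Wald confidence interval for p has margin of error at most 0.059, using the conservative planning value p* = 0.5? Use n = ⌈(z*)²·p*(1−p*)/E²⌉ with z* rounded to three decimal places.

The 98% critical value is z* = 2.326.
p*(1−p*) = 0.50·0.50 = 0.2500.
(z*)²·p*(1−p*)/E² = 5.410276·0.2500/0.003481 = 388.558.
⌈388.558⌉ = 389.

n = 389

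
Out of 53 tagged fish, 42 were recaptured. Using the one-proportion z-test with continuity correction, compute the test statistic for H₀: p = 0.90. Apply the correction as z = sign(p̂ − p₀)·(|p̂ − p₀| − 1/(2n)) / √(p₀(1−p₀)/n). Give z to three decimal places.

z = -2.381

The sample proportion is 42/53 = 0.79245. p̂ − p₀ = -0.107547.
1/(2n) = 0.009434.
Corrected numerator: |-0.107547| − 0.009434 = 0.098113.
Under H₀, SE = √(p₀(1−p₀)/n) = √(0.90·0.10/53) = √0.001698113 = 0.041208.
z = −0.098113/0.041208 = -2.381.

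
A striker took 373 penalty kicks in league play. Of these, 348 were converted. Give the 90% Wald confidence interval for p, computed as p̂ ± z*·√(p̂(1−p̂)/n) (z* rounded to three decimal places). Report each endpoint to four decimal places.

(0.9117, 0.9543)

p̂ = 348/373 = 0.93298.
SE(p̂) = √(0.93298·0.06702/373) = 0.012948.
The 90% critical value is z* = 1.645.
Margin = 1.645·0.012948 = 0.02130.
CI: 0.93298 ± 0.02130 = (0.9117, 0.9543).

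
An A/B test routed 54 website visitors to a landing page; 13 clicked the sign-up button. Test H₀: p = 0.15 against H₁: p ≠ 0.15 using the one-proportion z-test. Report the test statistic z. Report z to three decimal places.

The sample proportion is 13/54 = 0.24074.
Under H₀, SE = √(p₀(1−p₀)/n) = √(0.15·0.85/54) = √0.002361111 = 0.048591.
z = (p̂ − p₀)/SE = (0.24074 − 0.15)/0.048591 = 1.867.

z = 1.867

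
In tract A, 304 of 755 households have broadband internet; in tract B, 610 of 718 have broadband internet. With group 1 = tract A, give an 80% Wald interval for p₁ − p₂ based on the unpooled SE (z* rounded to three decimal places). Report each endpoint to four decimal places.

p̂₁ = 304/755 = 0.40265, p̂₂ = 610/718 = 0.84958; p̂₁ − p̂₂ = -0.44693.
Unpooled SE = √(p̂₁(1−p̂₁)/n₁ + p̂₂(1−p̂₂)/n₂) = √(0.000318573 + 0.000177984) = 0.022284.
The 80% critical value is z* = 1.282. Margin of error = 0.02857.
So the interval runs from -0.4755 to -0.4184.

(-0.4755, -0.4184)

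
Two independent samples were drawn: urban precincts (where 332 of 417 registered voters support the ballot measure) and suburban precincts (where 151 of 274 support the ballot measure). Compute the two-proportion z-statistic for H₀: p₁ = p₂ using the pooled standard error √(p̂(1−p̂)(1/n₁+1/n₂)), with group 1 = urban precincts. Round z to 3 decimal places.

z = 6.870

p̂₁ = 332/417 = 0.79616, p̂₂ = 151/274 = 0.55109.
Pooling: p̂ = 483/691 = 0.69899.
SE = √[p̂(1−p̂)(1/n₁+1/n₂)] = √[0.69899·0.30101·(1/417+1/274)] ≈ 0.035672.
z = (p̂₁ − p̂₂)/SE = (0.79616 − 0.55109)/0.035672 = 0.24507/0.035672 = 6.870.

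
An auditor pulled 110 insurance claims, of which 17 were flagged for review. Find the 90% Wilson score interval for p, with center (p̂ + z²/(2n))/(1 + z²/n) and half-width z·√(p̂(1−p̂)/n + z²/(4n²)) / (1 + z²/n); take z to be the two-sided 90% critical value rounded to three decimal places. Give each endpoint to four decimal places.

p̂ = 17/110 = 0.15455; z = 1.645, so z² = 2.706025.
Denominator 1 + z²/n = 1 + 2.706025/110 = 1.024600.
Adjusted center: (0.15455 + z²/(2n))/1.024600 = 0.16284.
Radicand: p̂(1−p̂)/n + z²/(4n²) = 0.001187829 + 0.000055910 = 0.001243739.
Half-width = 1.645·√0.001243739/1.024600 = 0.05662.
Interval: 0.16284 ± 0.05662 → (0.1062, 0.2195).

(0.1062, 0.2195)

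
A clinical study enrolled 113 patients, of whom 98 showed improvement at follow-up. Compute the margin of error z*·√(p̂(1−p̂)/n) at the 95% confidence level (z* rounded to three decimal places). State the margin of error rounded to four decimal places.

p̂ = 98/113 = 0.86726.
Standard error of p̂: √(0.115123/113) = √0.001018784 = 0.031918.
The 95% critical value is z* = 1.960.
Margin of error = z*·SE = 1.960 × 0.031918 = 0.0626.

ME = 0.0626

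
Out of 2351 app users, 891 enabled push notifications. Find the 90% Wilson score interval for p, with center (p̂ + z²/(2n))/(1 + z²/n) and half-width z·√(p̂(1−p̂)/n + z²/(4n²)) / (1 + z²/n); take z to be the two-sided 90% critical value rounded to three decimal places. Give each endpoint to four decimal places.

p̂ = 891/2351 = 0.37899; z = 1.645, so z² = 2.706025.
Denominator 1 + z²/n = 1 + 2.706025/2351 = 1.001151.
Adjusted center: (0.37899 + z²/(2n))/1.001151 = 0.37913.
Radicand: p̂(1−p̂)/n + z²/(4n²) = 0.000100109 + 0.000000122 = 0.000100231.
Half-width = 1.645·√0.000100231/1.001151 = 0.01645.
CI: 0.37913 ± 0.01645 = (0.3627, 0.3956).

(0.3627, 0.3956)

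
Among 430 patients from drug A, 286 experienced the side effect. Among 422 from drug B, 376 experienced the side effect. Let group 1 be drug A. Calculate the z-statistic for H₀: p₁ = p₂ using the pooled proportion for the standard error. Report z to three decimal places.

Sample proportions: p̂₁ = 286/430 = 0.66512 and p̂₂ = 376/422 = 0.89100.
Pooled p̂ = (286+376)/(430+422) = 662/852 = 0.77700.
SE = √[p̂(1−p̂)(1/n₁+1/n₂)] = √[0.77700·0.22300·(1/430+1/422)] ≈ 0.028523.
z = (p̂₁ − p̂₂)/SE = (0.66512 − 0.89100)/0.028523 = -0.22588/0.028523 = -7.919.

z = -7.919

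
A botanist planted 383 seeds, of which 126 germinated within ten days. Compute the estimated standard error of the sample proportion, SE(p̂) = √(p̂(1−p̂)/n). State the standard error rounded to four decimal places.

The sample proportion is 126/383 = 0.32898.
p̂(1−p̂) = 0.32898·0.67102 = 0.220752.
Dividing by n and taking the root: √0.000576376 = 0.0240.

SE = 0.0240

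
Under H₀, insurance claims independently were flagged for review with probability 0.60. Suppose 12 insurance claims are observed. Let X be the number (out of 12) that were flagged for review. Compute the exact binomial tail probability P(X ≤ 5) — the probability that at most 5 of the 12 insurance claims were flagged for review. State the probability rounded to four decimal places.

X is binomial with n = 12 and p = 0.60.
P(X ≤ 5) = Σ_{j=0}^{5} C(12,j)·0.60^j·0.40^{12−j}.
= 0.000017 + 0.000302 + 0.002491 + 0.012457 + 0.042043 + 0.100902 = 0.1582.

P = 0.1582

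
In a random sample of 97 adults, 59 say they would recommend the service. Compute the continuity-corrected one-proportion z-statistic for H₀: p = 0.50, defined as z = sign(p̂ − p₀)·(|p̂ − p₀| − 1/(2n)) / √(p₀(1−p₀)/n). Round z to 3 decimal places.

z = 2.031

The sample proportion is 59/97 = 0.60825. p̂ − p₀ = 0.108247.
Continuity correction 1/(2n) = 1/194 = 0.005155.
Corrected numerator: |0.108247| − 0.005155 = 0.103092.
SE₀ = √(0.50·0.50/97) = 0.050767.
z = +0.103092/0.050767 = 2.031.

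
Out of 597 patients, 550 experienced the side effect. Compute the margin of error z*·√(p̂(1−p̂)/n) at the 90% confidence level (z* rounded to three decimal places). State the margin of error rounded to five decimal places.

p̂ = 550/597 = 0.92127.
SE = √(p̂(1−p̂)/n) = √(0.072529/597) = 0.011022.
z* = 1.645 at the 90% level.
ME = 1.645·0.011022 = 0.01813.

ME = 0.01813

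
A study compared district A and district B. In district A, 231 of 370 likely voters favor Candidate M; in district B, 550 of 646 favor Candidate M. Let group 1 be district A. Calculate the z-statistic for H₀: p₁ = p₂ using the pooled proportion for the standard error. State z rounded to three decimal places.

Sample proportions: p̂₁ = 231/370 = 0.62432 and p̂₂ = 550/646 = 0.85139.
Pooled p̂ = (231+550)/(370+646) = 781/1016 = 0.76870.
SE = √[p̂(1−p̂)(1/n₁+1/n₂)] = √[0.76870·0.23130·(1/370+1/646)] ≈ 0.027491.
z = -0.22707/0.027491 = -8.260.

z = -8.260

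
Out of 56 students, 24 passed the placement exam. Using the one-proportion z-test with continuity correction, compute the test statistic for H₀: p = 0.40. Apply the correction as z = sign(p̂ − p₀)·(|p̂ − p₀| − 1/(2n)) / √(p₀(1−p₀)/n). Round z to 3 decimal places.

z = 0.300

With x = 24 successes in n = 56, p̂ = 0.42857. p̂ − p₀ = 0.028571.
Continuity correction 1/(2n) = 1/112 = 0.008929.
Corrected numerator: |0.028571| − 0.008929 = 0.019642.
SE₀ = √(0.40·0.60/56) = 0.065465.
z = (+)0.019642/0.065465 = 0.300.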